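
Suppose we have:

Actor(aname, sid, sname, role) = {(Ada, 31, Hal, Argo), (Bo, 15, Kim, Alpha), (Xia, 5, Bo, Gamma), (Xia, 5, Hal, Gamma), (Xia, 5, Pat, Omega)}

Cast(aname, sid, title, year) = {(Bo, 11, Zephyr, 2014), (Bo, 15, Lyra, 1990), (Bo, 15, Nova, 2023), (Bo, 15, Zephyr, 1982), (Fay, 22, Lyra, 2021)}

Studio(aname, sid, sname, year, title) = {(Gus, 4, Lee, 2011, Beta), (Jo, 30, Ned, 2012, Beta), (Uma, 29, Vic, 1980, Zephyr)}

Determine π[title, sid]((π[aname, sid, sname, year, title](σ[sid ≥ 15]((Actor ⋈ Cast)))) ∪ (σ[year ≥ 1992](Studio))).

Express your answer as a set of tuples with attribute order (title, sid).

{(Beta, 30), (Beta, 4), (Lyra, 15), (Nova, 15), (Zephyr, 15)}

Joining Actor and Cast on aname, sid yields {(Bo, 15, Kim, Alpha, Lyra, 1990), (Bo, 15, Kim, Alpha, Nova, 2023), (Bo, 15, Kim, Alpha, Zephyr, 1982)}.
σ[sid ≥ 15]: keep tuples satisfying sid ≥ 15 → {(Bo, 15, Kim, Alpha, Lyra, 1990), (Bo, 15, Kim, Alpha, Nova, 2023), (Bo, 15, Kim, Alpha, Zephyr, 1982)}
π_{aname, sid, sname, year, title} gives {(Bo, 15, Kim, 1982, Zephyr), (Bo, 15, Kim, 1990, Lyra), (Bo, 15, Kim, 2023, Nova)}.
σ[year ≥ 1992]: keep tuples satisfying year ≥ 1992 → {(Gus, 4, Lee, 2011, Beta), (Jo, 30, Ned, 2012, Beta)}
Union: {(Bo, 15, Kim, 1982, Zephyr), (Bo, 15, Kim, 1990, Lyra), (Bo, 15, Kim, 2023, Nova)} with {(Gus, 4, Lee, 2011, Beta), (Jo, 30, Ned, 2012, Beta)} → {(Bo, 15, Kim, 1982, Zephyr), (Bo, 15, Kim, 1990, Lyra), (Bo, 15, Kim, 2023, Nova), (Gus, 4, Lee, 2011, Beta), (Jo, 30, Ned, 2012, Beta)}
π_{title, sid} gives {(Beta, 30), (Beta, 4), (Lyra, 15), (Nova, 15), (Zephyr, 15)}.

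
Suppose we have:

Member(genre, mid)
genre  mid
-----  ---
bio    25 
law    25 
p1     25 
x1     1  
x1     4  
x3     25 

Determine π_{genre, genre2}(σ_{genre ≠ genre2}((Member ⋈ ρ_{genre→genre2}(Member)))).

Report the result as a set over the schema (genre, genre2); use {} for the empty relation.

{(bio, law), (bio, p1), (bio, x3), (law, bio), (law, p1), (law, x3), (p1, bio), (p1, law), (p1, x3), (x3, bio), (x3, law), (x3, p1)}

ρ[genre→genre2]: schema becomes (genre2, mid); tuples unchanged.
Natural join on mid: {(bio, 25, bio), (bio, 25, law), (bio, 25, p1), (bio, 25, x3), (law, 25, bio), (law, 25, law), (law, 25, p1), (law, 25, x3), (p1, 25, bio), (p1, 25, law), (p1, 25, p1), (p1, 25, x3), (x1, 1, x1), (x1, 4, x1), (x3, 25, bio), (x3, 25, law), (x3, 25, p1), (x3, 25, x3)}
Filtering on genre ≠ genre2 leaves {(bio, 25, law), (bio, 25, p1), (bio, 25, x3), (law, 25, bio), (law, 25, p1), (law, 25, x3), (p1, 25, bio), (p1, 25, law), (p1, 25, x3), (x3, 25, bio), (x3, 25, law), (x3, 25, p1)}.
π[genre, genre2]: project onto (genre, genre2) → {(bio, law), (bio, p1), (bio, x3), (law, bio), (law, p1), (law, x3), (p1, bio), (p1, law), (p1, x3), (x3, bio), (x3, law), (x3, p1)}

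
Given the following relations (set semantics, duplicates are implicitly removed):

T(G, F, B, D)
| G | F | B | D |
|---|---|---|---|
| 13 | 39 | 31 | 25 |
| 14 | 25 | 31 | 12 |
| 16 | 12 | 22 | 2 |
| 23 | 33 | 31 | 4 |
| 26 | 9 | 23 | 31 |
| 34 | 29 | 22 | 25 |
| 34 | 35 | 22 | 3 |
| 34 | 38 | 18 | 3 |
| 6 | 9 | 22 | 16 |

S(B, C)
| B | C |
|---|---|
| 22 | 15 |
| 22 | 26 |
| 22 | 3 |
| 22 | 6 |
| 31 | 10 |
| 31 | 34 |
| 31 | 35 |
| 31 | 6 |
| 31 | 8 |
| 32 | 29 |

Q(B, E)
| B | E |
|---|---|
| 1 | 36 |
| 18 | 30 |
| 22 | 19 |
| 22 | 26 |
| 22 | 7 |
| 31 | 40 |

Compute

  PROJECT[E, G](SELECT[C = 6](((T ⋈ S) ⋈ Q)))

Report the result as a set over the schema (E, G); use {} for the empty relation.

{(19, 16), (19, 34), (19, 6), (26, 16), (26, 34), (26, 6), (40, 13), (40, 14), (40, 23), (7, 16), (7, 34), (7, 6)}

T ⋈ S (natural join on B): {(13, 39, 31, 25, 10), (13, 39, 31, 25, 34), (13, 39, 31, 25, 35), (13, 39, 31, 25, 6), (13, 39, 31, 25, 8), (14, 25, 31, 12, 10), (14, 25, 31, 12, 34), (14, 25, 31, 12, 35), (14, 25, 31, 12, 6), (14, 25, 31, 12, 8), (16, 12, 22, 2, 15), (16, 12, 22, 2, 26), (16, 12, 22, 2, 3), (16, 12, 22, 2, 6), (23, 33, 31, 4, 10), (23, 33, 31, 4, 34), (23, 33, 31, 4, 35), (23, 33, 31, 4, 6), (23, 33, 31, 4, 8), (34, 29, 22, 25, 15), (34, 29, 22, 25, 26), (34, 29, 22, 25, 3), (34, 29, 22, 25, 6), (34, 35, 22, 3, 15), (34, 35, 22, 3, 26), (34, 35, 22, 3, 3), (34, 35, 22, 3, 6), (6, 9, 22, 16, 15), (6, 9, 22, 16, 26), (6, 9, 22, 16, 3), (6, 9, 22, 16, 6)}
(T ⋈ S) ⋈ Q (natural join on B): {(13, 39, 31, 25, 10, 40), (13, 39, 31, 25, 34, 40), (13, 39, 31, 25, 35, 40), (13, 39, 31, 25, 6, 40), (13, 39, 31, 25, 8, 40), (14, 25, 31, 12, 10, 40), (14, 25, 31, 12, 34, 40), (14, 25, 31, 12, 35, 40), (14, 25, 31, 12, 6, 40), (14, 25, 31, 12, 8, 40), (16, 12, 22, 2, 15, 19), (16, 12, 22, 2, 15, 26), (16, 12, 22, 2, 15, 7), (16, 12, 22, 2, 26, 19), (16, 12, 22, 2, 26, 26), (16, 12, 22, 2, 26, 7), (16, 12, 22, 2, 3, 19), (16, 12, 22, 2, 3, 26), (16, 12, 22, 2, 3, 7), (16, 12, 22, 2, 6, 19), (16, 12, 22, 2, 6, 26), (16, 12, 22, 2, 6, 7), (23, 33, 31, 4, 10, 40), (23, 33, 31, 4, 34, 40), (23, 33, 31, 4, 35, 40), (23, 33, 31, 4, 6, 40), (23, 33, 31, 4, 8, 40), (34, 29, 22, 25, 15, 19), (34, 29, 22, 25, 15, 26), (34, 29, 22, 25, 15, 7), (34, 29, 22, 25, 26, 19), (34, 29, 22, 25, 26, 26), (34, 29, 22, 25, 26, 7), (34, 29, 22, 25, 3, 19), (34, 29, 22, 25, 3, 26), (34, 29, 22, 25, 3, 7), (34, 29, 22, 25, 6, 19), (34, 29, 22, 25, 6, 26), (34, 29, 22, 25, 6, 7), (34, 35, 22, 3, 15, 19), (34, 35, 22, 3, 15, 26), (34, 35, 22, 3, 15, 7), (34, 35, 22, 3, 26, 19), (34, 35, 22, 3, 26, 26), (34, 35, 22, 3, 26, 7), (34, 35, 22, 3, 3, 19), (34, 35, 22, 3, 3, 26), (34, 35, 22, 3, 3, 7), (34, 35, 22, 3, 6, 19), (34, 35, 22, 3, 6, 26), (34, 35, 22, 3, 6, 7), (6, 9, 22, 16, 15, 19), (6, 9, 22, 16, 15, 26), (6, 9, 22, 16, 15, 7), (6, 9, 22, 16, 26, 19), (6, 9, 22, 16, 26, 26), (6, 9, 22, 16, 26, 7), (6, 9, 22, 16, 3, 19), (6, 9, 22, 16, 3, 26), (6, 9, 22, 16, 3, 7), (6, 9, 22, 16, 6, 19), (6, 9, 22, 16, 6, 26), (6, 9, 22, 16, 6, 7)}
Filtering on C = 6 leaves {(13, 39, 31, 25, 6, 40), (14, 25, 31, 12, 6, 40), (16, 12, 22, 2, 6, 19), (16, 12, 22, 2, 6, 26), (16, 12, 22, 2, 6, 7), (23, 33, 31, 4, 6, 40), (34, 29, 22, 25, 6, 19), (34, 29, 22, 25, 6, 26), (34, 29, 22, 25, 6, 7), (34, 35, 22, 3, 6, 19), (34, 35, 22, 3, 6, 26), (34, 35, 22, 3, 6, 7), (6, 9, 22, 16, 6, 19), (6, 9, 22, 16, 6, 26), (6, 9, 22, 16, 6, 7)}.
Keep only column(s) E, G (3 duplicate(s) eliminated): {(19, 16), (19, 34), (19, 6), (26, 16), (26, 34), (26, 6), (40, 13), (40, 14), (40, 23), (7, 16), (7, 34), (7, 6)}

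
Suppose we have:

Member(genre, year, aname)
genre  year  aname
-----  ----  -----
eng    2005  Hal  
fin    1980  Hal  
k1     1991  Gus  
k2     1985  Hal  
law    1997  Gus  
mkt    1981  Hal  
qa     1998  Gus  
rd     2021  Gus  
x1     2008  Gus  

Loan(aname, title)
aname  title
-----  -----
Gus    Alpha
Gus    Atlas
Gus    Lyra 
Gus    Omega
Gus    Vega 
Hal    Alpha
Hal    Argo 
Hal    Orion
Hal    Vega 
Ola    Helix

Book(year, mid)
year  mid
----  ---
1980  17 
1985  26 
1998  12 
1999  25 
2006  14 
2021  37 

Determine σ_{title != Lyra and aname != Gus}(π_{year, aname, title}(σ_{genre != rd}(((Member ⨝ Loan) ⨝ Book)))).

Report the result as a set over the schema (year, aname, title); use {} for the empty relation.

Member ⋈ Loan (natural join on aname): {(eng, 2005, Hal, Alpha), (eng, 2005, Hal, Argo), (eng, 2005, Hal, Orion), (eng, 2005, Hal, Vega), (fin, 1980, Hal, Alpha), (fin, 1980, Hal, Argo), (fin, 1980, Hal, Orion), (fin, 1980, Hal, Vega), (k1, 1991, Gus, Alpha), (k1, 1991, Gus, Atlas), (k1, 1991, Gus, Lyra), (k1, 1991, Gus, Omega), (k1, 1991, Gus, Vega), (k2, 1985, Hal, Alpha), (k2, 1985, Hal, Argo), (k2, 1985, Hal, Orion), (k2, 1985, Hal, Vega), (law, 1997, Gus, Alpha), (law, 1997, Gus, Atlas), (law, 1997, Gus, Lyra), (law, 1997, Gus, Omega), (law, 1997, Gus, Vega), (mkt, 1981, Hal, Alpha), (mkt, 1981, Hal, Argo), (mkt, 1981, Hal, Orion), (mkt, 1981, Hal, Vega), (qa, 1998, Gus, Alpha), (qa, 1998, Gus, Atlas), (qa, 1998, Gus, Lyra), (qa, 1998, Gus, Omega), (qa, 1998, Gus, Vega), (rd, 2021, Gus, Alpha), (rd, 2021, Gus, Atlas), (rd, 2021, Gus, Lyra), (rd, 2021, Gus, Omega), (rd, 2021, Gus, Vega), (x1, 2008, Gus, Alpha), (x1, 2008, Gus, Atlas), (x1, 2008, Gus, Lyra), (x1, 2008, Gus, Omega), (x1, 2008, Gus, Vega)}
(Member ⨝ Loan) ⋈ Book (natural join on year): {(fin, 1980, Hal, Alpha, 17), (fin, 1980, Hal, Argo, 17), (fin, 1980, Hal, Orion, 17), (fin, 1980, Hal, Vega, 17), (k2, 1985, Hal, Alpha, 26), (k2, 1985, Hal, Argo, 26), (k2, 1985, Hal, Orion, 26), (k2, 1985, Hal, Vega, 26), (qa, 1998, Gus, Alpha, 12), (qa, 1998, Gus, Atlas, 12), (qa, 1998, Gus, Lyra, 12), (qa, 1998, Gus, Omega, 12), (qa, 1998, Gus, Vega, 12), (rd, 2021, Gus, Alpha, 37), (rd, 2021, Gus, Atlas, 37), (rd, 2021, Gus, Lyra, 37), (rd, 2021, Gus, Omega, 37), (rd, 2021, Gus, Vega, 37)}
Filtering on genre != rd leaves {(fin, 1980, Hal, Alpha, 17), (fin, 1980, Hal, Argo, 17), (fin, 1980, Hal, Orion, 17), (fin, 1980, Hal, Vega, 17), (k2, 1985, Hal, Alpha, 26), (k2, 1985, Hal, Argo, 26), (k2, 1985, Hal, Orion, 26), (k2, 1985, Hal, Vega, 26), (qa, 1998, Gus, Alpha, 12), (qa, 1998, Gus, Atlas, 12), (qa, 1998, Gus, Lyra, 12), (qa, 1998, Gus, Omega, 12), (qa, 1998, Gus, Vega, 12)}.
Keep only column(s) year, aname, title: {(1980, Hal, Alpha), (1980, Hal, Argo), (1980, Hal, Orion), (1980, Hal, Vega), (1985, Hal, Alpha), (1985, Hal, Argo), (1985, Hal, Orion), (1985, Hal, Vega), (1998, Gus, Alpha), (1998, Gus, Atlas), (1998, Gus, Lyra), (1998, Gus, Omega), (1998, Gus, Vega)}
Filtering on title != Lyra and aname != Gus leaves {(1980, Hal, Alpha), (1980, Hal, Argo), (1980, Hal, Orion), (1980, Hal, Vega), (1985, Hal, Alpha), (1985, Hal, Argo), (1985, Hal, Orion), (1985, Hal, Vega)}.

{(1980, Hal, Alpha), (1980, Hal, Argo), (1980, Hal, Orion), (1980, Hal, Vega), (1985, Hal, Alpha), (1985, Hal, Argo), (1985, Hal, Orion), (1985, Hal, Vega)}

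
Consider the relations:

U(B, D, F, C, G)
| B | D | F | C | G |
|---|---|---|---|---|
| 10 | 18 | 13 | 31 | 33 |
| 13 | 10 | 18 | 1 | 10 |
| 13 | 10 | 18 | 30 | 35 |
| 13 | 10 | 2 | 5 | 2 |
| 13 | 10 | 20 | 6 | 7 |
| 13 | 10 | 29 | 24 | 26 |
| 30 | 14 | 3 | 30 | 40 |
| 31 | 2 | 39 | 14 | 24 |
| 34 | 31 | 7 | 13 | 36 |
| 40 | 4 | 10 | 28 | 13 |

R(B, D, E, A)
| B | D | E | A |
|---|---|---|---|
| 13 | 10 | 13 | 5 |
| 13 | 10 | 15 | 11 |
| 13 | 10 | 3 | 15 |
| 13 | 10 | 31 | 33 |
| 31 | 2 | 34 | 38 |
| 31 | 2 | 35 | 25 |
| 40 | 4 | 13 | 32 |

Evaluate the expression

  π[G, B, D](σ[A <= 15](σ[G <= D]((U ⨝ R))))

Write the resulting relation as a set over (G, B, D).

Natural join on B, D: {(13, 10, 18, 1, 10, 13, 5), (13, 10, 18, 1, 10, 15, 11), (13, 10, 18, 1, 10, 3, 15), (13, 10, 18, 1, 10, 31, 33), (13, 10, 18, 30, 35, 13, 5), (13, 10, 18, 30, 35, 15, 11), (13, 10, 18, 30, 35, 3, 15), (13, 10, 18, 30, 35, 31, 33), (13, 10, 2, 5, 2, 13, 5), (13, 10, 2, 5, 2, 15, 11), (13, 10, 2, 5, 2, 3, 15), (13, 10, 2, 5, 2, 31, 33), (13, 10, 20, 6, 7, 13, 5), (13, 10, 20, 6, 7, 15, 11), (13, 10, 20, 6, 7, 3, 15), (13, 10, 20, 6, 7, 31, 33), (13, 10, 29, 24, 26, 13, 5), (13, 10, 29, 24, 26, 15, 11), (13, 10, 29, 24, 26, 3, 15), (13, 10, 29, 24, 26, 31, 33), (31, 2, 39, 14, 24, 34, 38), (31, 2, 39, 14, 24, 35, 25), (40, 4, 10, 28, 13, 13, 32)}
Apply σ_{G <= D}; surviving tuples: {(13, 10, 18, 1, 10, 13, 5), (13, 10, 18, 1, 10, 15, 11), (13, 10, 18, 1, 10, 3, 15), (13, 10, 18, 1, 10, 31, 33), (13, 10, 2, 5, 2, 13, 5), (13, 10, 2, 5, 2, 15, 11), (13, 10, 2, 5, 2, 3, 15), (13, 10, 2, 5, 2, 31, 33), (13, 10, 20, 6, 7, 13, 5), (13, 10, 20, 6, 7, 15, 11), (13, 10, 20, 6, 7, 3, 15), (13, 10, 20, 6, 7, 31, 33)}
Apply σ_{A <= 15}; surviving tuples: {(13, 10, 18, 1, 10, 13, 5), (13, 10, 18, 1, 10, 15, 11), (13, 10, 18, 1, 10, 3, 15), (13, 10, 2, 5, 2, 13, 5), (13, 10, 2, 5, 2, 15, 11), (13, 10, 2, 5, 2, 3, 15), (13, 10, 20, 6, 7, 13, 5), (13, 10, 20, 6, 7, 15, 11), (13, 10, 20, 6, 7, 3, 15)}
π_{G, B, D} gives {(10, 13, 10), (2, 13, 10), (7, 13, 10)} (6 duplicate(s) eliminated).

{(10, 13, 10), (2, 13, 10), (7, 13, 10)}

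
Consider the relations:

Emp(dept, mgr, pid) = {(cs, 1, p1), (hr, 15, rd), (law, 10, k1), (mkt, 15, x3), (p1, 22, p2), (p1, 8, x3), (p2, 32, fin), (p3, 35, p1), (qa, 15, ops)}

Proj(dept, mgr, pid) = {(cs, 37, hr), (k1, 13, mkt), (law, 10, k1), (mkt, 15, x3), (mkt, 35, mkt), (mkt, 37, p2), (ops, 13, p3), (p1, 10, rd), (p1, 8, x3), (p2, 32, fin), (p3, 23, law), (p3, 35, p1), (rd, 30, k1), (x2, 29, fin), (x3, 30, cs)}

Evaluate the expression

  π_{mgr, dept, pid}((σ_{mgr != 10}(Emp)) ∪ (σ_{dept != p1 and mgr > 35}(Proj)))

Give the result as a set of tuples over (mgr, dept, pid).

Filtering on mgr != 10 leaves {(cs, 1, p1), (hr, 15, rd), (mkt, 15, x3), (p1, 22, p2), (p1, 8, x3), (p2, 32, fin), (p3, 35, p1), (qa, 15, ops)}.
Filtering on dept != p1 and mgr > 35 leaves {(cs, 37, hr), (mkt, 37, p2)}.
Taking the union: {(cs, 1, p1), (cs, 37, hr), (hr, 15, rd), (mkt, 15, x3), (mkt, 37, p2), (p1, 22, p2), (p1, 8, x3), (p2, 32, fin), (p3, 35, p1), (qa, 15, ops)}
Projecting to mgr, dept, pid: {(1, cs, p1), (15, hr, rd), (15, mkt, x3), (15, qa, ops), (22, p1, p2), (32, p2, fin), (35, p3, p1), (37, cs, hr), (37, mkt, p2), (8, p1, x3)}

{(1, cs, p1), (15, hr, rd), (15, mkt, x3), (15, qa, ops), (22, p1, p2), (32, p2, fin), (35, p3, p1), (37, cs, hr), (37, mkt, p2), (8, p1, x3)}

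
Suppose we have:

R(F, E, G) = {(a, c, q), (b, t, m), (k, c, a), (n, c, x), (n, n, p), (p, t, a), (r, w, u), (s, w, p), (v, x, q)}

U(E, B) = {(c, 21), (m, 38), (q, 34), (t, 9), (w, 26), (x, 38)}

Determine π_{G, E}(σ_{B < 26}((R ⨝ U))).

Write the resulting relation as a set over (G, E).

{(a, c), (a, t), (m, t), (q, c), (x, c)}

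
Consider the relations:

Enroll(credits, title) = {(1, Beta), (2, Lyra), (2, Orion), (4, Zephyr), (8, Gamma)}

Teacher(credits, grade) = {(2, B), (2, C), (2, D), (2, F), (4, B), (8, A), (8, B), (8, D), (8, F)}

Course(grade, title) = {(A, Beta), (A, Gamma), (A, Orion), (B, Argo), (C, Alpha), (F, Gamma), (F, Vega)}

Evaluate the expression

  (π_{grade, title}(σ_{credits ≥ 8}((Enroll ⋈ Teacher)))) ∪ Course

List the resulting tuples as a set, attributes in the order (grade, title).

Natural join on credits: {(2, Lyra, B), (2, Lyra, C), (2, Lyra, D), (2, Lyra, F), (2, Orion, B), (2, Orion, C), (2, Orion, D), (2, Orion, F), (4, Zephyr, B), (8, Gamma, A), (8, Gamma, B), (8, Gamma, D), (8, Gamma, F)}
Apply σ_{credits ≥ 8}; surviving tuples: {(8, Gamma, A), (8, Gamma, B), (8, Gamma, D), (8, Gamma, F)}
Projecting to grade, title: {(A, Gamma), (B, Gamma), (D, Gamma), (F, Gamma)}
Union: {(A, Gamma), (B, Gamma), (D, Gamma), (F, Gamma)} with {(A, Beta), (A, Gamma), (A, Orion), (B, Argo), (C, Alpha), (F, Gamma), (F, Vega)} → {(A, Beta), (A, Gamma), (A, Orion), (B, Argo), (B, Gamma), (C, Alpha), (D, Gamma), (F, Gamma), (F, Vega)}

{(A, Beta), (A, Gamma), (A, Orion), (B, Argo), (B, Gamma), (C, Alpha), (D, Gamma), (F, Gamma), (F, Vega)}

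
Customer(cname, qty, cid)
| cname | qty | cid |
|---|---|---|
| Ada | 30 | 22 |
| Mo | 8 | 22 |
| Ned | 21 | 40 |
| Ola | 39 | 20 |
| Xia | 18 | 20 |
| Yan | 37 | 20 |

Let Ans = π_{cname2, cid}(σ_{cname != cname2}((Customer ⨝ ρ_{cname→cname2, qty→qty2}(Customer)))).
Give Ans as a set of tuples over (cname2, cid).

{(Ada, 22), (Mo, 22), (Ola, 20), (Xia, 20), (Yan, 20)}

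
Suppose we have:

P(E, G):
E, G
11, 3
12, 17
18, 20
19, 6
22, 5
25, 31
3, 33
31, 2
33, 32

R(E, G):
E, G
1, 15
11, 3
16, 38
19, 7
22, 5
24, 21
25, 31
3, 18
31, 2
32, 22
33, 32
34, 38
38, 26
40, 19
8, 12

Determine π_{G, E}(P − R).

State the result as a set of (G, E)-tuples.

{(17, 12), (20, 18), (33, 3), (6, 19)}

Set difference of the two operands is {(12, 17), (18, 20), (19, 6), (3, 33)}.
π_{G, E} gives {(17, 12), (20, 18), (33, 3), (6, 19)}.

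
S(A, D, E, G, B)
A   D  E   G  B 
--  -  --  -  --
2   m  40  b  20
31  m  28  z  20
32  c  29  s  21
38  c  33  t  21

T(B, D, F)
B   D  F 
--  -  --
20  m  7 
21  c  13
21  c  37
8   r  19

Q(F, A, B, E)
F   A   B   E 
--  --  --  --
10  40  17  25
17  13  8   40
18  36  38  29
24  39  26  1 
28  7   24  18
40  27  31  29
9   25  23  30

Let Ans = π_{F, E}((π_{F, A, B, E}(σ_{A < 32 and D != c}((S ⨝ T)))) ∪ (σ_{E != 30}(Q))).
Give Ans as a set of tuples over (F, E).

Joining S and T on D, B yields {(2, m, 40, b, 20, 7), (31, m, 28, z, 20, 7), (32, c, 29, s, 21, 13), (32, c, 29, s, 21, 37), (38, c, 33, t, 21, 13), (38, c, 33, t, 21, 37)}.
Apply σ_{A < 32 and D != c}; surviving tuples: {(2, m, 40, b, 20, 7), (31, m, 28, z, 20, 7)}
Keep only column(s) F, A, B, E: {(7, 2, 20, 40), (7, 31, 20, 28)}
Apply σ_{E != 30}; surviving tuples: {(10, 40, 17, 25), (17, 13, 8, 40), (18, 36, 38, 29), (24, 39, 26, 1), (28, 7, 24, 18), (40, 27, 31, 29)}
Taking the union: {(10, 40, 17, 25), (17, 13, 8, 40), (18, 36, 38, 29), (24, 39, 26, 1), (28, 7, 24, 18), (40, 27, 31, 29), (7, 2, 20, 40), (7, 31, 20, 28)}
Keep only column(s) F, E: {(10, 25), (17, 40), (18, 29), (24, 1), (28, 18), (40, 29), (7, 28), (7, 40)}

{(10, 25), (17, 40), (18, 29), (24, 1), (28, 18), (40, 29), (7, 28), (7, 40)}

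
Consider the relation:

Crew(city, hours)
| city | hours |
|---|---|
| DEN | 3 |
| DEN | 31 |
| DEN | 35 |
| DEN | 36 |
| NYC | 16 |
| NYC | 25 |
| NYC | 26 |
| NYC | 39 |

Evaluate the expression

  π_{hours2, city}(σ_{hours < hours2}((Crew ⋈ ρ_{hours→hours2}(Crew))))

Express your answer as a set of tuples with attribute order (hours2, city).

{(25, NYC), (26, NYC), (31, DEN), (35, DEN), (36, DEN), (39, NYC)}

ρ[hours→hours2]: schema becomes (city, hours2); tuples unchanged.
Crew ⋈ ρ_{hours→hours2}(Crew) (natural join on city): {(DEN, 3, 3), (DEN, 3, 31), (DEN, 3, 35), (DEN, 3, 36), (DEN, 31, 3), (DEN, 31, 31), (DEN, 31, 35), (DEN, 31, 36), (DEN, 35, 3), (DEN, 35, 31), (DEN, 35, 35), (DEN, 35, 36), (DEN, 36, 3), (DEN, 36, 31), (DEN, 36, 35), (DEN, 36, 36), (NYC, 16, 16), (NYC, 16, 25), (NYC, 16, 26), (NYC, 16, 39), (NYC, 25, 16), (NYC, 25, 25), (NYC, 25, 26), (NYC, 25, 39), (NYC, 26, 16), (NYC, 26, 25), (NYC, 26, 26), (NYC, 26, 39), (NYC, 39, 16), (NYC, 39, 25), (NYC, 39, 26), (NYC, 39, 39)}
Filtering on hours < hours2 leaves {(DEN, 3, 31), (DEN, 3, 35), (DEN, 3, 36), (DEN, 31, 35), (DEN, 31, 36), (DEN, 35, 36), (NYC, 16, 25), (NYC, 16, 26), (NYC, 16, 39), (NYC, 25, 26), (NYC, 25, 39), (NYC, 26, 39)}.
π[hours2, city]: project onto (hours2, city) (6 duplicate(s) eliminated) → {(25, NYC), (26, NYC), (31, DEN), (35, DEN), (36, DEN), (39, NYC)}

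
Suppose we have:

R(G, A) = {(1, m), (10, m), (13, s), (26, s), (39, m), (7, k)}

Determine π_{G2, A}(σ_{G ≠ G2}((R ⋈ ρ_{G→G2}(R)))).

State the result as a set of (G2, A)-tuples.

ρ[G→G2]: schema becomes (G2, A); tuples unchanged.
Natural join on A: {(1, m, 1), (1, m, 10), (1, m, 39), (10, m, 1), (10, m, 10), (10, m, 39), (13, s, 13), (13, s, 26), (26, s, 13), (26, s, 26), (39, m, 1), (39, m, 10), (39, m, 39), (7, k, 7)}
Apply σ_{G ≠ G2}; surviving tuples: {(1, m, 10), (1, m, 39), (10, m, 1), (10, m, 39), (13, s, 26), (26, s, 13), (39, m, 1), (39, m, 10)}
π[G2, A]: project onto (G2, A) (3 duplicate(s) eliminated) → {(1, m), (10, m), (13, s), (26, s), (39, m)}

{(1, m), (10, m), (13, s), (26, s), (39, m)}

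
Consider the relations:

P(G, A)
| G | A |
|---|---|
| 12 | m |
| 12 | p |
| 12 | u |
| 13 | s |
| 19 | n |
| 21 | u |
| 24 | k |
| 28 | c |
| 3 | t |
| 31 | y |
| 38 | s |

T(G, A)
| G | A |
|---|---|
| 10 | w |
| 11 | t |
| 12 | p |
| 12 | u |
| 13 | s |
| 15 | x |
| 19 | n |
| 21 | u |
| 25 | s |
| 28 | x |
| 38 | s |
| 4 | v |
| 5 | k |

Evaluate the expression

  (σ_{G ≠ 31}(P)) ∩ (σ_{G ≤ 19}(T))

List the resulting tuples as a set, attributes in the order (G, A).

Apply σ_{G ≠ 31}; surviving tuples: {(12, m), (12, p), (12, u), (13, s), (19, n), (21, u), (24, k), (28, c), (3, t), (38, s)}
Apply σ_{G ≤ 19}; surviving tuples: {(10, w), (11, t), (12, p), (12, u), (13, s), (15, x), (19, n), (4, v), (5, k)}
Set intersection of the two operands is {(12, p), (12, u), (13, s), (19, n)}.

{(12, p), (12, u), (13, s), (19, n)}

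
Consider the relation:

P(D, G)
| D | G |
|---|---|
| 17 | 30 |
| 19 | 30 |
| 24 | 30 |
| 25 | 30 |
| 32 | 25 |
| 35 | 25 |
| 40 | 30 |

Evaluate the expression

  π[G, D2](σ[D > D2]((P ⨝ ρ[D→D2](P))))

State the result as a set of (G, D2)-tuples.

{(25, 32), (30, 17), (30, 19), (30, 24), (30, 25)}

ρ[D→D2]: schema becomes (D2, G); tuples unchanged.
Natural join on G: {(17, 30, 17), (17, 30, 19), (17, 30, 24), (17, 30, 25), (17, 30, 40), (19, 30, 17), (19, 30, 19), (19, 30, 24), (19, 30, 25), (19, 30, 40), (24, 30, 17), (24, 30, 19), (24, 30, 24), (24, 30, 25), (24, 30, 40), (25, 30, 17), (25, 30, 19), (25, 30, 24), (25, 30, 25), (25, 30, 40), (32, 25, 32), (32, 25, 35), (35, 25, 32), (35, 25, 35), (40, 30, 17), (40, 30, 19), (40, 30, 24), (40, 30, 25), (40, 30, 40)}
Apply σ_{D > D2}; surviving tuples: {(19, 30, 17), (24, 30, 17), (24, 30, 19), (25, 30, 17), (25, 30, 19), (25, 30, 24), (35, 25, 32), (40, 30, 17), (40, 30, 19), (40, 30, 24), (40, 30, 25)}
Projecting to G, D2 (6 duplicate(s) eliminated): {(25, 32), (30, 17), (30, 19), (30, 24), (30, 25)}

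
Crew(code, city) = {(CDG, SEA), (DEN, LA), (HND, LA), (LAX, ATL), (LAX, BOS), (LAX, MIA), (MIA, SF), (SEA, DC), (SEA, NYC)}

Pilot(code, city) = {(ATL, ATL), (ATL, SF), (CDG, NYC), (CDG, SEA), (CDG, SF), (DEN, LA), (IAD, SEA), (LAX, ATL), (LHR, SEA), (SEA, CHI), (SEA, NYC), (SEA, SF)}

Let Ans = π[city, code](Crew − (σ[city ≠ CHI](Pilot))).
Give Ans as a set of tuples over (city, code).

Selection city ≠ CHI: {(ATL, ATL), (ATL, SF), (CDG, NYC), (CDG, SEA), (CDG, SF), (DEN, LA), (IAD, SEA), (LAX, ATL), (LHR, SEA), (SEA, NYC), (SEA, SF)}
Taking the difference: {(HND, LA), (LAX, BOS), (LAX, MIA), (MIA, SF), (SEA, DC)}
π[city, code]: project onto (city, code) → {(BOS, LAX), (DC, SEA), (LA, HND), (MIA, LAX), (SF, MIA)}

{(BOS, LAX), (DC, SEA), (LA, HND), (MIA, LAX), (SF, MIA)}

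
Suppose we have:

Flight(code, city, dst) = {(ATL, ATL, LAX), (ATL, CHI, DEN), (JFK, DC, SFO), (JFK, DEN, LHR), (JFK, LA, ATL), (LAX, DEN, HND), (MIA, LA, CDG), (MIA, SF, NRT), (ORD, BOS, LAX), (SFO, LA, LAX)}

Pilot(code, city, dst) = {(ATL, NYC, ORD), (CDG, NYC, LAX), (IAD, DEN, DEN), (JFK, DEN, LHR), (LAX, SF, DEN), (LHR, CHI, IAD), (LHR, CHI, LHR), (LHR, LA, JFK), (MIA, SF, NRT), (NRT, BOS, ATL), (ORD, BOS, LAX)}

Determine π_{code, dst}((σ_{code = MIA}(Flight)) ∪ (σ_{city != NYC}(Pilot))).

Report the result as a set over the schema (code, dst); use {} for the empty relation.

σ[code = MIA]: keep tuples satisfying code = MIA → {(MIA, LA, CDG), (MIA, SF, NRT)}
σ[city != NYC]: keep tuples satisfying city != NYC → {(IAD, DEN, DEN), (JFK, DEN, LHR), (LAX, SF, DEN), (LHR, CHI, IAD), (LHR, CHI, LHR), (LHR, LA, JFK), (MIA, SF, NRT), (NRT, BOS, ATL), (ORD, BOS, LAX)}
Set union of the two operands is {(IAD, DEN, DEN), (JFK, DEN, LHR), (LAX, SF, DEN), (LHR, CHI, IAD), (LHR, CHI, LHR), (LHR, LA, JFK), (MIA, LA, CDG), (MIA, SF, NRT), (NRT, BOS, ATL), (ORD, BOS, LAX)}.
Keep only column(s) code, dst: {(IAD, DEN), (JFK, LHR), (LAX, DEN), (LHR, IAD), (LHR, JFK), (LHR, LHR), (MIA, CDG), (MIA, NRT), (NRT, ATL), (ORD, LAX)}

{(IAD, DEN), (JFK, LHR), (LAX, DEN), (LHR, IAD), (LHR, JFK), (LHR, LHR), (MIA, CDG), (MIA, NRT), (NRT, ATL), (ORD, LAX)}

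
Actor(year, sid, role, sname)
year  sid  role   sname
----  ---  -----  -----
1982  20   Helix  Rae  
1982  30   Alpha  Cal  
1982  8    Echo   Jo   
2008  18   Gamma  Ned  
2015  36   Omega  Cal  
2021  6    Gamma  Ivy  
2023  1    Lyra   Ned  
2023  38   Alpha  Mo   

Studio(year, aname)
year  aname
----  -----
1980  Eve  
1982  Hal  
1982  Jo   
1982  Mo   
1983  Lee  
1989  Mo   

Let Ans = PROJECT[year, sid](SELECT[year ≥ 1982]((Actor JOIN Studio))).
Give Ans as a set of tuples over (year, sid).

{(1982, 20), (1982, 30), (1982, 8)}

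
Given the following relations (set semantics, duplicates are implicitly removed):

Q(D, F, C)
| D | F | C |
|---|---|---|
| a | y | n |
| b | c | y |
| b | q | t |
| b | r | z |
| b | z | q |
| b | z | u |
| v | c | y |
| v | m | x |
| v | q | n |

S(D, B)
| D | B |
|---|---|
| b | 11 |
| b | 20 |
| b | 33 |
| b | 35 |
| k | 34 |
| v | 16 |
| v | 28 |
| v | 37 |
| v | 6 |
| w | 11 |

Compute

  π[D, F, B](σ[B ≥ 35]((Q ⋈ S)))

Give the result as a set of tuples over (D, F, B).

Joining Q and S on D yields {(b, c, y, 11), (b, c, y, 20), (b, c, y, 33), (b, c, y, 35), (b, q, t, 11), (b, q, t, 20), (b, q, t, 33), (b, q, t, 35), (b, r, z, 11), (b, r, z, 20), (b, r, z, 33), (b, r, z, 35), (b, z, q, 11), (b, z, q, 20), (b, z, q, 33), (b, z, q, 35), (b, z, u, 11), (b, z, u, 20), (b, z, u, 33), (b, z, u, 35), (v, c, y, 16), (v, c, y, 28), (v, c, y, 37), (v, c, y, 6), (v, m, x, 16), (v, m, x, 28), (v, m, x, 37), (v, m, x, 6), (v, q, n, 16), (v, q, n, 28), (v, q, n, 37), (v, q, n, 6)}.
Filtering on B ≥ 35 leaves {(b, c, y, 35), (b, q, t, 35), (b, r, z, 35), (b, z, q, 35), (b, z, u, 35), (v, c, y, 37), (v, m, x, 37), (v, q, n, 37)}.
Keep only column(s) D, F, B (1 duplicate(s) eliminated): {(b, c, 35), (b, q, 35), (b, r, 35), (b, z, 35), (v, c, 37), (v, m, 37), (v, q, 37)}

{(b, c, 35), (b, q, 35), (b, r, 35), (b, z, 35), (v, c, 37), (v, m, 37), (v, q, 37)}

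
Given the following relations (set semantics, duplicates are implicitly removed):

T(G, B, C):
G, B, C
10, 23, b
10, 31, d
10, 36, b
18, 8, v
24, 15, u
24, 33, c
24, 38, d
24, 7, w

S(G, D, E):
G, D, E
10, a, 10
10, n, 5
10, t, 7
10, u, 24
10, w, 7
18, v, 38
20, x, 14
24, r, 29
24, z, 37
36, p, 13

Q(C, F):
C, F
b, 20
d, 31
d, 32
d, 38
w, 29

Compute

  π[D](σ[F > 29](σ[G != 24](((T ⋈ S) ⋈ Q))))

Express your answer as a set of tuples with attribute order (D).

T ⋈ S (natural join on G): {(10, 23, b, a, 10), (10, 23, b, n, 5), (10, 23, b, t, 7), (10, 23, b, u, 24), (10, 23, b, w, 7), (10, 31, d, a, 10), (10, 31, d, n, 5), (10, 31, d, t, 7), (10, 31, d, u, 24), (10, 31, d, w, 7), (10, 36, b, a, 10), (10, 36, b, n, 5), (10, 36, b, t, 7), (10, 36, b, u, 24), (10, 36, b, w, 7), (18, 8, v, v, 38), (24, 15, u, r, 29), (24, 15, u, z, 37), (24, 33, c, r, 29), (24, 33, c, z, 37), (24, 38, d, r, 29), (24, 38, d, z, 37), (24, 7, w, r, 29), (24, 7, w, z, 37)}
(T ⋈ S) ⋈ Q (natural join on C): {(10, 23, b, a, 10, 20), (10, 23, b, n, 5, 20), (10, 23, b, t, 7, 20), (10, 23, b, u, 24, 20), (10, 23, b, w, 7, 20), (10, 31, d, a, 10, 31), (10, 31, d, a, 10, 32), (10, 31, d, a, 10, 38), (10, 31, d, n, 5, 31), (10, 31, d, n, 5, 32), (10, 31, d, n, 5, 38), (10, 31, d, t, 7, 31), (10, 31, d, t, 7, 32), (10, 31, d, t, 7, 38), (10, 31, d, u, 24, 31), (10, 31, d, u, 24, 32), (10, 31, d, u, 24, 38), (10, 31, d, w, 7, 31), (10, 31, d, w, 7, 32), (10, 31, d, w, 7, 38), (10, 36, b, a, 10, 20), (10, 36, b, n, 5, 20), (10, 36, b, t, 7, 20), (10, 36, b, u, 24, 20), (10, 36, b, w, 7, 20), (24, 38, d, r, 29, 31), (24, 38, d, r, 29, 32), (24, 38, d, r, 29, 38), (24, 38, d, z, 37, 31), (24, 38, d, z, 37, 32), (24, 38, d, z, 37, 38), (24, 7, w, r, 29, 29), (24, 7, w, z, 37, 29)}
σ[G != 24]: keep tuples satisfying G != 24 → {(10, 23, b, a, 10, 20), (10, 23, b, n, 5, 20), (10, 23, b, t, 7, 20), (10, 23, b, u, 24, 20), (10, 23, b, w, 7, 20), (10, 31, d, a, 10, 31), (10, 31, d, a, 10, 32), (10, 31, d, a, 10, 38), (10, 31, d, n, 5, 31), (10, 31, d, n, 5, 32), (10, 31, d, n, 5, 38), (10, 31, d, t, 7, 31), (10, 31, d, t, 7, 32), (10, 31, d, t, 7, 38), (10, 31, d, u, 24, 31), (10, 31, d, u, 24, 32), (10, 31, d, u, 24, 38), (10, 31, d, w, 7, 31), (10, 31, d, w, 7, 32), (10, 31, d, w, 7, 38), (10, 36, b, a, 10, 20), (10, 36, b, n, 5, 20), (10, 36, b, t, 7, 20), (10, 36, b, u, 24, 20), (10, 36, b, w, 7, 20)}
σ[F > 29]: keep tuples satisfying F > 29 → {(10, 31, d, a, 10, 31), (10, 31, d, a, 10, 32), (10, 31, d, a, 10, 38), (10, 31, d, n, 5, 31), (10, 31, d, n, 5, 32), (10, 31, d, n, 5, 38), (10, 31, d, t, 7, 31), (10, 31, d, t, 7, 32), (10, 31, d, t, 7, 38), (10, 31, d, u, 24, 31), (10, 31, d, u, 24, 32), (10, 31, d, u, 24, 38), (10, 31, d, w, 7, 31), (10, 31, d, w, 7, 32), (10, 31, d, w, 7, 38)}
π_{D} gives {a, n, t, u, w} (10 duplicate(s) eliminated).

{a, n, t, u, w}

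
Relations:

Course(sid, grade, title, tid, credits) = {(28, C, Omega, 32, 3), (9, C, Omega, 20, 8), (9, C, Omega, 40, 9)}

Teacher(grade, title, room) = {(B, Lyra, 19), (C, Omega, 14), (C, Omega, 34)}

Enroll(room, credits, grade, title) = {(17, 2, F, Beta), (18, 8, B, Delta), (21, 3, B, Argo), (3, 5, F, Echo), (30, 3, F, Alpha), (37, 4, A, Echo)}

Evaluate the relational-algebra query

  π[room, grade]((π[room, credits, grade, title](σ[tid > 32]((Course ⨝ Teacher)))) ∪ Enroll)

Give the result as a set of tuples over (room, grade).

{(14, C), (17, F), (18, B), (21, B), (3, F), (30, F), (34, C), (37, A)}

Course ⋈ Teacher (natural join on grade, title): {(28, C, Omega, 32, 3, 14), (28, C, Omega, 32, 3, 34), (9, C, Omega, 20, 8, 14), (9, C, Omega, 20, 8, 34), (9, C, Omega, 40, 9, 14), (9, C, Omega, 40, 9, 34)}
σ[tid > 32]: keep tuples satisfying tid > 32 → {(9, C, Omega, 40, 9, 14), (9, C, Omega, 40, 9, 34)}
Projecting to room, credits, grade, title: {(14, 9, C, Omega), (34, 9, C, Omega)}
Taking the union: {(14, 9, C, Omega), (17, 2, F, Beta), (18, 8, B, Delta), (21, 3, B, Argo), (3, 5, F, Echo), (30, 3, F, Alpha), (34, 9, C, Omega), (37, 4, A, Echo)}
Projecting to room, grade: {(14, C), (17, F), (18, B), (21, B), (3, F), (30, F), (34, C), (37, A)}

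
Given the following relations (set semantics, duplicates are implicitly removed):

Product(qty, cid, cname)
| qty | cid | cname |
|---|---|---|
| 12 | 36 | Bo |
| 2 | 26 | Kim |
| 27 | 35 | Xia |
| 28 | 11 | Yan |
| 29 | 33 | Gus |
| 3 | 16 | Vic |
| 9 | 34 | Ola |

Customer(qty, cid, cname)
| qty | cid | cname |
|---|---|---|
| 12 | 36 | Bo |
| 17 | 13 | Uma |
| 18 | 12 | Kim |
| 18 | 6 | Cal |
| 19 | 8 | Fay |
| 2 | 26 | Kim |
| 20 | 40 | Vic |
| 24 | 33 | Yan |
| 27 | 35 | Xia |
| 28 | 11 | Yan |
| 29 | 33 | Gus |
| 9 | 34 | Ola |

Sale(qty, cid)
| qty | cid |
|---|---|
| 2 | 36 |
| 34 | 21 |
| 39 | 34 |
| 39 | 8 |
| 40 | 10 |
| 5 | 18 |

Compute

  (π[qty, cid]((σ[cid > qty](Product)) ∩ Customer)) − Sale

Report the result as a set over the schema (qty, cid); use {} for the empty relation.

{(12, 36), (2, 26), (27, 35), (29, 33), (9, 34)}

Apply σ_{cid > qty}; surviving tuples: {(12, 36, Bo), (2, 26, Kim), (27, 35, Xia), (29, 33, Gus), (3, 16, Vic), (9, 34, Ola)}
Set intersection of the two operands is {(12, 36, Bo), (2, 26, Kim), (27, 35, Xia), (29, 33, Gus), (9, 34, Ola)}.
π_{qty, cid} gives {(12, 36), (2, 26), (27, 35), (29, 33), (9, 34)}.
Set difference of the two operands is {(12, 36), (2, 26), (27, 35), (29, 33), (9, 34)}.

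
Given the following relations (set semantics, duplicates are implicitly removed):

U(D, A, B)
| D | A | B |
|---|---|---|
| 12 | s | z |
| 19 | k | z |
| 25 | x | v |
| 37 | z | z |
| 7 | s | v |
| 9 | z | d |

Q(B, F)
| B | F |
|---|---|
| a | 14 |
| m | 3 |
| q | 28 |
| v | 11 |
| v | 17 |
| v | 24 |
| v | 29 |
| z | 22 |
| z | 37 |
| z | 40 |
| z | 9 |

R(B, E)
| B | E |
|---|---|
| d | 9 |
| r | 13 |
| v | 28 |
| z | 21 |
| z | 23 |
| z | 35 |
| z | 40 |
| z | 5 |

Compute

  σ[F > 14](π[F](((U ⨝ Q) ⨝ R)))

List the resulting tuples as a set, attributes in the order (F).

{17, 22, 24, 29, 37, 40}

Joining U and Q on B yields {(12, s, z, 22), (12, s, z, 37), (12, s, z, 40), (12, s, z, 9), (19, k, z, 22), (19, k, z, 37), (19, k, z, 40), (19, k, z, 9), (25, x, v, 11), (25, x, v, 17), (25, x, v, 24), (25, x, v, 29), (37, z, z, 22), (37, z, z, 37), (37, z, z, 40), (37, z, z, 9), (7, s, v, 11), (7, s, v, 17), (7, s, v, 24), (7, s, v, 29)}.
Joining (U ⨝ Q) and R on B yields {(12, s, z, 22, 21), (12, s, z, 22, 23), (12, s, z, 22, 35), (12, s, z, 22, 40), (12, s, z, 22, 5), (12, s, z, 37, 21), (12, s, z, 37, 23), (12, s, z, 37, 35), (12, s, z, 37, 40), (12, s, z, 37, 5), (12, s, z, 40, 21), (12, s, z, 40, 23), (12, s, z, 40, 35), (12, s, z, 40, 40), (12, s, z, 40, 5), (12, s, z, 9, 21), (12, s, z, 9, 23), (12, s, z, 9, 35), (12, s, z, 9, 40), (12, s, z, 9, 5), (19, k, z, 22, 21), (19, k, z, 22, 23), (19, k, z, 22, 35), (19, k, z, 22, 40), (19, k, z, 22, 5), (19, k, z, 37, 21), (19, k, z, 37, 23), (19, k, z, 37, 35), (19, k, z, 37, 40), (19, k, z, 37, 5), (19, k, z, 40, 21), (19, k, z, 40, 23), (19, k, z, 40, 35), (19, k, z, 40, 40), (19, k, z, 40, 5), (19, k, z, 9, 21), (19, k, z, 9, 23), (19, k, z, 9, 35), (19, k, z, 9, 40), (19, k, z, 9, 5), (25, x, v, 11, 28), (25, x, v, 17, 28), (25, x, v, 24, 28), (25, x, v, 29, 28), (37, z, z, 22, 21), (37, z, z, 22, 23), (37, z, z, 22, 35), (37, z, z, 22, 40), (37, z, z, 22, 5), (37, z, z, 37, 21), (37, z, z, 37, 23), (37, z, z, 37, 35), (37, z, z, 37, 40), (37, z, z, 37, 5), (37, z, z, 40, 21), (37, z, z, 40, 23), (37, z, z, 40, 35), (37, z, z, 40, 40), (37, z, z, 40, 5), (37, z, z, 9, 21), (37, z, z, 9, 23), (37, z, z, 9, 35), (37, z, z, 9, 40), (37, z, z, 9, 5), (7, s, v, 11, 28), (7, s, v, 17, 28), (7, s, v, 24, 28), (7, s, v, 29, 28)}.
Keep only column(s) F (60 duplicate(s) eliminated): {11, 17, 22, 24, 29, 37, 40, 9}
Filtering on F > 14 leaves {17, 22, 24, 29, 37, 40}.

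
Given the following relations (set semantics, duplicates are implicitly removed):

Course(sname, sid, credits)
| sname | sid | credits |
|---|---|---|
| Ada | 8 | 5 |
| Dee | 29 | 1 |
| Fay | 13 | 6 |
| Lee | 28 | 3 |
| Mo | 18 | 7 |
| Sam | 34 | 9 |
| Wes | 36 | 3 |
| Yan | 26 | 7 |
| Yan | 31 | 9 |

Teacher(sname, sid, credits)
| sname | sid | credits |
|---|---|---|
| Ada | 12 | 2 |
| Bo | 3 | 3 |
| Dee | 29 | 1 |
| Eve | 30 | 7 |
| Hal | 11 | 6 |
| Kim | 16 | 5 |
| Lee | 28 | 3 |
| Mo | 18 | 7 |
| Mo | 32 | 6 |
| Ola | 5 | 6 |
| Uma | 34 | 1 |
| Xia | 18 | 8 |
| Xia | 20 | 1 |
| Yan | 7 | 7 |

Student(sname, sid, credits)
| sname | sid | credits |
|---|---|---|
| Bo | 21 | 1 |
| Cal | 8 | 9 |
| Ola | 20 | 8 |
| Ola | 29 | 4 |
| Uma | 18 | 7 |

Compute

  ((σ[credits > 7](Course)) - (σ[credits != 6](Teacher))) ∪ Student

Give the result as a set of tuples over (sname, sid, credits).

Selection credits > 7: {(Sam, 34, 9), (Yan, 31, 9)}
Selection credits != 6: {(Ada, 12, 2), (Bo, 3, 3), (Dee, 29, 1), (Eve, 30, 7), (Kim, 16, 5), (Lee, 28, 3), (Mo, 18, 7), (Uma, 34, 1), (Xia, 18, 8), (Xia, 20, 1), (Yan, 7, 7)}
Difference: {(Sam, 34, 9), (Yan, 31, 9)} with {(Ada, 12, 2), (Bo, 3, 3), (Dee, 29, 1), (Eve, 30, 7), (Kim, 16, 5), (Lee, 28, 3), (Mo, 18, 7), (Uma, 34, 1), (Xia, 18, 8), (Xia, 20, 1), (Yan, 7, 7)} → {(Sam, 34, 9), (Yan, 31, 9)}
Union: {(Sam, 34, 9), (Yan, 31, 9)} with {(Bo, 21, 1), (Cal, 8, 9), (Ola, 20, 8), (Ola, 29, 4), (Uma, 18, 7)} → {(Bo, 21, 1), (Cal, 8, 9), (Ola, 20, 8), (Ola, 29, 4), (Sam, 34, 9), (Uma, 18, 7), (Yan, 31, 9)}

{(Bo, 21, 1), (Cal, 8, 9), (Ola, 20, 8), (Ola, 29, 4), (Sam, 34, 9), (Uma, 18, 7), (Yan, 31, 9)}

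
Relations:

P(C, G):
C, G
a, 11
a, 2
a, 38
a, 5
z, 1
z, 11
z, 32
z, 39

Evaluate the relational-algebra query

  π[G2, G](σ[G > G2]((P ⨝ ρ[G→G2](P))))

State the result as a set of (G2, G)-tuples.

{(1, 11), (1, 32), (1, 39), (11, 32), (11, 38), (11, 39), (2, 11), (2, 38), (2, 5), (32, 39), (5, 11), (5, 38)}

ρ[G→G2]: schema becomes (C, G2); tuples unchanged.
Natural join on C: {(a, 11, 11), (a, 11, 2), (a, 11, 38), (a, 11, 5), (a, 2, 11), (a, 2, 2), (a, 2, 38), (a, 2, 5), (a, 38, 11), (a, 38, 2), (a, 38, 38), (a, 38, 5), (a, 5, 11), (a, 5, 2), (a, 5, 38), (a, 5, 5), (z, 1, 1), (z, 1, 11), (z, 1, 32), (z, 1, 39), (z, 11, 1), (z, 11, 11), (z, 11, 32), (z, 11, 39), (z, 32, 1), (z, 32, 11), (z, 32, 32), (z, 32, 39), (z, 39, 1), (z, 39, 11), (z, 39, 32), (z, 39, 39)}
Apply σ_{G > G2}; surviving tuples: {(a, 11, 2), (a, 11, 5), (a, 38, 11), (a, 38, 2), (a, 38, 5), (a, 5, 2), (z, 11, 1), (z, 32, 1), (z, 32, 11), (z, 39, 1), (z, 39, 11), (z, 39, 32)}
π[G2, G]: project onto (G2, G) → {(1, 11), (1, 32), (1, 39), (11, 32), (11, 38), (11, 39), (2, 11), (2, 38), (2, 5), (32, 39), (5, 11), (5, 38)}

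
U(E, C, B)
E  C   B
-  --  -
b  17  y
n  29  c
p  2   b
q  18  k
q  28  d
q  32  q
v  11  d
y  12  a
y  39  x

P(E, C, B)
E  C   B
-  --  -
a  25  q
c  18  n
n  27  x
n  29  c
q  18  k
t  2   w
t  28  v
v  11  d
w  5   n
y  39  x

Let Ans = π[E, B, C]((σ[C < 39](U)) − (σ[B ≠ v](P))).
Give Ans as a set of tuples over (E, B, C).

Apply σ_{C < 39}; surviving tuples: {(b, 17, y), (n, 29, c), (p, 2, b), (q, 18, k), (q, 28, d), (q, 32, q), (v, 11, d), (y, 12, a)}
Apply σ_{B ≠ v}; surviving tuples: {(a, 25, q), (c, 18, n), (n, 27, x), (n, 29, c), (q, 18, k), (t, 2, w), (v, 11, d), (w, 5, n), (y, 39, x)}
Taking the difference: {(b, 17, y), (p, 2, b), (q, 28, d), (q, 32, q), (y, 12, a)}
Projecting to E, B, C: {(b, y, 17), (p, b, 2), (q, d, 28), (q, q, 32), (y, a, 12)}

{(b, y, 17), (p, b, 2), (q, d, 28), (q, q, 32), (y, a, 12)}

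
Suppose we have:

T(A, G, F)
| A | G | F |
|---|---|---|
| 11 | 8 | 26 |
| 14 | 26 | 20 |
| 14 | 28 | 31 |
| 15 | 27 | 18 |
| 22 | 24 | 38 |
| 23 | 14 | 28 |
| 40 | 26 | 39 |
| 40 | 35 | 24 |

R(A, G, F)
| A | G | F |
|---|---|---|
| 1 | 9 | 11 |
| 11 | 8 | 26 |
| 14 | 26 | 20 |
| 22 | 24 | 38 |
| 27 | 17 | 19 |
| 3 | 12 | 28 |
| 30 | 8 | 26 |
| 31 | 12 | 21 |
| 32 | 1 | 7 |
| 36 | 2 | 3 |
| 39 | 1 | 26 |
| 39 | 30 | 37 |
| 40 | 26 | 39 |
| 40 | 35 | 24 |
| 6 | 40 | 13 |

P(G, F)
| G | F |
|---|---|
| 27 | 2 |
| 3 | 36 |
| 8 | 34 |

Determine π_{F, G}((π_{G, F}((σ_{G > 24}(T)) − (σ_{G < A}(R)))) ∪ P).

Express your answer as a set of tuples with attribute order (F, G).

σ[G > 24]: keep tuples satisfying G > 24 → {(14, 26, 20), (14, 28, 31), (15, 27, 18), (40, 26, 39), (40, 35, 24)}
σ[G < A]: keep tuples satisfying G < A → {(11, 8, 26), (27, 17, 19), (30, 8, 26), (31, 12, 21), (32, 1, 7), (36, 2, 3), (39, 1, 26), (39, 30, 37), (40, 26, 39), (40, 35, 24)}
Set difference of the two operands is {(14, 26, 20), (14, 28, 31), (15, 27, 18)}.
Projecting to G, F: {(26, 20), (27, 18), (28, 31)}
Set union of the two operands is {(26, 20), (27, 18), (27, 2), (28, 31), (3, 36), (8, 34)}.
Projecting to F, G: {(18, 27), (2, 27), (20, 26), (31, 28), (34, 8), (36, 3)}

{(18, 27), (2, 27), (20, 26), (31, 28), (34, 8), (36, 3)}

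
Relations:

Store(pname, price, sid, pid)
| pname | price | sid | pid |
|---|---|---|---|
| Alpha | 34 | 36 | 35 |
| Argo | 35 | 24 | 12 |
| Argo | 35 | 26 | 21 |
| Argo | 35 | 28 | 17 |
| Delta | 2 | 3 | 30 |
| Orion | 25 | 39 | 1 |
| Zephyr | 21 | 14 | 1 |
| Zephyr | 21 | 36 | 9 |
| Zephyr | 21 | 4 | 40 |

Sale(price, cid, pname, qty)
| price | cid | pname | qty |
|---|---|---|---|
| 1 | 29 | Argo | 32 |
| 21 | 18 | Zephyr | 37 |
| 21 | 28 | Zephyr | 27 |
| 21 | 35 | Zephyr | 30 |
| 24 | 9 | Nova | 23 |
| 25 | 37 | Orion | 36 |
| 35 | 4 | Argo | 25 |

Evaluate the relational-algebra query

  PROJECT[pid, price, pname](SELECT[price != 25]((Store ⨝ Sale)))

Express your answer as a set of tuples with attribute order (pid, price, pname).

{(1, 21, Zephyr), (12, 35, Argo), (17, 35, Argo), (21, 35, Argo), (40, 21, Zephyr), (9, 21, Zephyr)}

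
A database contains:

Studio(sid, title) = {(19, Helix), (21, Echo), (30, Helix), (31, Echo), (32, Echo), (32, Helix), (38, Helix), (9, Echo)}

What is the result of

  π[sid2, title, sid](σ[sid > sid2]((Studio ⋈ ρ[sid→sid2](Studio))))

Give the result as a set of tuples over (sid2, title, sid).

{(19, Helix, 30), (19, Helix, 32), (19, Helix, 38), (21, Echo, 31), (21, Echo, 32), (30, Helix, 32), (30, Helix, 38), (31, Echo, 32), (32, Helix, 38), (9, Echo, 21), (9, Echo, 31), (9, Echo, 32)}

ρ[sid→sid2]: schema becomes (sid2, title); tuples unchanged.
Joining Studio and ρ[sid→sid2](Studio) on title yields {(19, Helix, 19), (19, Helix, 30), (19, Helix, 32), (19, Helix, 38), (21, Echo, 21), (21, Echo, 31), (21, Echo, 32), (21, Echo, 9), (30, Helix, 19), (30, Helix, 30), (30, Helix, 32), (30, Helix, 38), (31, Echo, 21), (31, Echo, 31), (31, Echo, 32), (31, Echo, 9), (32, Echo, 21), (32, Echo, 31), (32, Echo, 32), (32, Echo, 9), (32, Helix, 19), (32, Helix, 30), (32, Helix, 32), (32, Helix, 38), (38, Helix, 19), (38, Helix, 30), (38, Helix, 32), (38, Helix, 38), (9, Echo, 21), (9, Echo, 31), (9, Echo, 32), (9, Echo, 9)}.
σ[sid > sid2]: keep tuples satisfying sid > sid2 → {(21, Echo, 9), (30, Helix, 19), (31, Echo, 21), (31, Echo, 9), (32, Echo, 21), (32, Echo, 31), (32, Echo, 9), (32, Helix, 19), (32, Helix, 30), (38, Helix, 19), (38, Helix, 30), (38, Helix, 32)}
π[sid2, title, sid]: project onto (sid2, title, sid) → {(19, Helix, 30), (19, Helix, 32), (19, Helix, 38), (21, Echo, 31), (21, Echo, 32), (30, Helix, 32), (30, Helix, 38), (31, Echo, 32), (32, Helix, 38), (9, Echo, 21), (9, Echo, 31), (9, Echo, 32)}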